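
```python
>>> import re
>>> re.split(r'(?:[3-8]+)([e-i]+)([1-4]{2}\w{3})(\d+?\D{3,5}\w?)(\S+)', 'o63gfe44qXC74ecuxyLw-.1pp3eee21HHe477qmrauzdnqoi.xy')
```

['o', 'gfe', '44qXC', '74ecuxyL', 'w-.1pp3eee21HHe477qmrauzdnqoi.xy', '']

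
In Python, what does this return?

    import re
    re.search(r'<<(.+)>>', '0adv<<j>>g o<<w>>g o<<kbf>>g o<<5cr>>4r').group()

'<<j>>g o<<w>>g o<<kbf>>g o<<5cr>>'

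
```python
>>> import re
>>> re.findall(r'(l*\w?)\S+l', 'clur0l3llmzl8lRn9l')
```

The pattern matches zero or more of the literal 'l', then optionally a word character (captured); then one or more of a non-whitespace character, then a literal 'l'.
Walking the string: at [0:18] match 'clur0l3llmzl8lRn9l', group 1 = 'c'.
One capturing group, so `findall` returns just the captured substring from the one match — 1 in all.

['c']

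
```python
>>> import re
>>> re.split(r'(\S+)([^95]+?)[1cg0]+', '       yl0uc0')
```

['       ', 'yl0u', 'c', '']

This matches one or more of a non-whitespace character (captured); then one or more of any character except [95] (lazy) (captured); then one or more of one of [1cg0].
Because the pattern has a capturing group, `split` also inserts each captured text between the pieces.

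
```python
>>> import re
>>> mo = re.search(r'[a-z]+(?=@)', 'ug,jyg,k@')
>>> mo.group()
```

Because the assertion is zero-width, the text it checks is not consumed and won't appear in the result.
`re.search` scans for the first position where the pattern succeeds.
The match spans [7:8] → 'k'.

'k'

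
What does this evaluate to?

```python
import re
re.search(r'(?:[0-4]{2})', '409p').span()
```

(0, 2)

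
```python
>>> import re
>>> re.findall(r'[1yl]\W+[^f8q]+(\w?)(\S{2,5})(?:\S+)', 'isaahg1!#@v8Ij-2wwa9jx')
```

This matches one of [1yl], then one or more of a non-word character, then one or more of any character except [f8q]; then optionally a word character (captured); then 2 to 5 of a non-whitespace character (captured); then one or more of a non-whitespace character (non-capturing group).
Walking the string: at [6:22] match '1!#@v8Ij-2wwa9jx', groups = ('8', 'Ij-2w').
With 2 capturing groups, `findall` returns a 2-tuple per match.

[('8', 'Ij-2w')]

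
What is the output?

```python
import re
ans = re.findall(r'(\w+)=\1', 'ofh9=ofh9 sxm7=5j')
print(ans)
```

The backreference `\1` re-matches whatever the first group consumed, character for character.
Scanning left to right: at [0:9] match 'ofh9=ofh9', group 1 = 'ofh9'.
Because there's exactly one group, `findall` drops the full match and keeps group 1 from the one hit.

['ofh9']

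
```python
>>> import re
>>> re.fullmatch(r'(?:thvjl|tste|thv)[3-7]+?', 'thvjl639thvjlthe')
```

None

`re.fullmatch` requires the pattern to consume the entire string.
Here the pattern can't cover the whole string, so the call returns None.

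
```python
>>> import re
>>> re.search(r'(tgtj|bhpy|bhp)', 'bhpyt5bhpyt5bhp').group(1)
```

'bhpy'

`|` is ordered: at each position the engine commits to the first alternative that works.
`search` walks the string left to right and returns the first match it finds.
The match spans [0:4] → 'bhpy'.
Captured: group 1 = 'bhpy'.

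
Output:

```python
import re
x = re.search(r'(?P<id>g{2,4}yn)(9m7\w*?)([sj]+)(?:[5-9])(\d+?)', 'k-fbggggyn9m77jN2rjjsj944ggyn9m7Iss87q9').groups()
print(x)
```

The match spans [4:24] → 'ggggyn9m77jN2rjjsj94'.
Captured: group 1 = 'ggggyn', group 2 = '9m77jN2r', group 3 = 'jjsj', group 4 = '4'.

('ggggyn', '9m77jN2r', 'jjsj', '4')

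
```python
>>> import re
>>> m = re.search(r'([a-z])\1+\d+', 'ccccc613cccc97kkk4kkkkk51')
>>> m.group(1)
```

'c'

The match spans [0:8] → 'ccccc613'.
Captured: group 1 = 'c'.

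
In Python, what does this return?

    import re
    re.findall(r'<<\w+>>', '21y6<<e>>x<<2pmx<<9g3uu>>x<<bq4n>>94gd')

Matches: at [4:9] → '<<e>>'; at [16:25] → '<<9g3uu>>'; at [26:34] → '<<bq4n>>'.
No capturing groups, so `findall` returns the 3 full match strings.

['<<e>>', '<<9g3uu>>', '<<bq4n>>']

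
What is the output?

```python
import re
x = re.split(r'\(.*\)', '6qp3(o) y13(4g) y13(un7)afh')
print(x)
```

The string is cut at each match, leaving 2 pieces.

['6qp3', 'afh']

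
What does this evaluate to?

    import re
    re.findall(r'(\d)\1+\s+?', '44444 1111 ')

`\1` has to match the exact text group 1 already captured.
One capturing group, so `findall` returns just the captured substring from each match — 2 in all.

['4', '1']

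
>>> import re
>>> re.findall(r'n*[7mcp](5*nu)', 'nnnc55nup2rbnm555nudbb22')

Pattern: zero or more of the literal 'n', then one of [7mcp]; then zero or more of a literal '5', then the literal 'nu' (captured).
Walking the string: at [0:8] match 'nnnc55nu', group 1 = '55nu'; at [12:19] match 'nm555nu', group 1 = '555nu'.
`findall` collects group 1 from each match (2 total).

['55nu', '555nu']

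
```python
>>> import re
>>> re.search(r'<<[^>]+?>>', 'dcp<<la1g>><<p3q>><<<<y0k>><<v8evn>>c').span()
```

(3, 11)

`search` walks the string left to right and returns the first match it finds.
The match spans [3:11] → '<<la1g>>'.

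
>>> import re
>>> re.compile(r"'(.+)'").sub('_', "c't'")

'c_'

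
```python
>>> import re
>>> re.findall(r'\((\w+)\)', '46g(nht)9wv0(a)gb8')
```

Matches: at [3:8] match '(nht)', group 1 = 'nht'; at [12:15] match '(a)', group 1 = 'a'.
`findall` collects group 1 from each match (2 total).

['nht', 'a']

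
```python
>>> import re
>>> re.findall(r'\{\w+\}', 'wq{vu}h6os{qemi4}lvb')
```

['{vu}', '{qemi4}']

Walking the string: at [2:6] → '{vu}'; at [10:17] → '{qemi4}'.
No capturing groups, so `findall` returns the 2 full match strings.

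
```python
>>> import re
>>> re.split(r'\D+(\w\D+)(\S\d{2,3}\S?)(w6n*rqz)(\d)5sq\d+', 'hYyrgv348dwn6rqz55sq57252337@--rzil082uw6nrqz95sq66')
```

['hYyrgv348dwn6rqz55sq57252337', 'il', '082u', 'w6nrqz', '9', '']

The pattern matches one or more of a non-digit; then a word character, then one or more of a non-digit (captured); then a non-whitespace character, then 2 to 3 of a digit, then optionally a non-whitespace character (captured); then the literal 'w6', then zero or more of the literal 'n', then the literal 'rqz' (captured); then a digit (captured); then the literal '5sq', then one or more of a digit.
Matches to split on: at [28:51] → '@--rzil082uw6nrqz95sq66'.
The group in the pattern means `split` returns the separators' captures alongside the pieces.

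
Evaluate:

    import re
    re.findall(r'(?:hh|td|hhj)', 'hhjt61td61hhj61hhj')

The regex engine tests alternatives in the order written; an earlier branch that matches wins even if a later one would match more.
With no groups in the pattern, `findall` gives back each whole match — 4 here.

['hh', 'td', 'hh', 'hh']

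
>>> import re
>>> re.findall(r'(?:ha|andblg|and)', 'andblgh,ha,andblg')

Alternation isn't longest-match — the leftmost alternative that fits at this position is chosen.
Matches: at [0:6] → 'andblg'; at [8:10] → 'ha'; at [11:17] → 'andblg'.
`findall` yields the raw match text (3 of them) because the pattern has no groups.

['andblg', 'ha', 'andblg']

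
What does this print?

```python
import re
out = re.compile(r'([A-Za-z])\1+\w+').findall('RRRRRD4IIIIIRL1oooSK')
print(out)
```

['R']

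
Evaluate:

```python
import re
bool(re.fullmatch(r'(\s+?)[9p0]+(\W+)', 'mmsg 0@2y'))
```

Pattern: one or more of whitespace (lazy) (captured); then one or more of one of [9p0]; then one or more of a non-word character (captured).
`re.fullmatch` requires the pattern to consume the entire string.
Here the string isn't matched end-to-end, so the call returns None, and `bool(None)` is False.

False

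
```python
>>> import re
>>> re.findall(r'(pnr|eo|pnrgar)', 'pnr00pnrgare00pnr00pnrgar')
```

['pnr', 'pnr', 'pnr', 'pnr']

Alternation tries branches left to right and keeps the first one that lets the overall match succeed at that position.
With a single group, `findall` returns only what that group captured — 4 items.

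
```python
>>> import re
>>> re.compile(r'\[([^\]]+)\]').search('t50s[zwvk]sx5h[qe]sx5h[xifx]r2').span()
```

(4, 10)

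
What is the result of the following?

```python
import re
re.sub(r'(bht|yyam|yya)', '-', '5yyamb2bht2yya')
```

'5-b2-2-'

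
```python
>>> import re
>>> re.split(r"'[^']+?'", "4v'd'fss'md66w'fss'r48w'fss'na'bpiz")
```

Splitting on the pattern gives 5 pieces.

['4v', 'fss', 'fss', 'fss', 'bpiz']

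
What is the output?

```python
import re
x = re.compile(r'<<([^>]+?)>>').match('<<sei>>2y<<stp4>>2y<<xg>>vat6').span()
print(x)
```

(0, 7)

`re.match` only tries the pattern at the start of the string.
The match spans [0:7] → '<<sei>>'.
Captured: group 1 = 'sei'.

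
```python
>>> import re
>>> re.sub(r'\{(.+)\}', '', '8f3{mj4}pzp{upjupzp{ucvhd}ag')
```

'8f3ag'

Each match is replaced by ''.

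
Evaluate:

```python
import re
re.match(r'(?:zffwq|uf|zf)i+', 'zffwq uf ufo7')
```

None

`match` is anchored at position 0; if the pattern doesn't fit there, it returns None.
Here position 0 doesn't satisfy it, so the call returns None.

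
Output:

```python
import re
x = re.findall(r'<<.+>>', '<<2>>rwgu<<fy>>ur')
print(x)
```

Matches: at [0:15] → '<<2>>rwgu<<fy>>'.
`findall` yields the raw match text (1 of them) because the pattern has no groups.

['<<2>>rwgu<<fy>>']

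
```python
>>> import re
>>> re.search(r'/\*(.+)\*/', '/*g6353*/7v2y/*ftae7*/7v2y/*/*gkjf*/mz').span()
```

(0, 36)

The match spans [0:36] → '/*g6353*/7v2y/*ftae7*/7v2y/*/*gkjf*/'.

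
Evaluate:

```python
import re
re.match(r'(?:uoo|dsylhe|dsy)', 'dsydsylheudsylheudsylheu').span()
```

`match` is anchored at position 0; if the pattern doesn't fit there, it returns None.
The match spans [0:3] → 'dsy'.

(0, 3)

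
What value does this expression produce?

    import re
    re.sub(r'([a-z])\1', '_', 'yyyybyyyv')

The backreference `\1` re-matches whatever the first group consumed, character for character.
Matches: at [0:2] → 'yy'; at [2:4] → 'yy'; at [5:7] → 'yy'.
Every occurrence is swapped for '_'.

'__b_yv'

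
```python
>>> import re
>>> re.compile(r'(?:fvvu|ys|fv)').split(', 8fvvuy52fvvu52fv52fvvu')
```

Branches in `(...|...)` are attempted left-to-right; the first branch that allows the whole pattern to succeed is taken.
Matches to split on: at [3:7] → 'fvvu'; at [10:14] → 'fvvu'; at [16:18] → 'fv'; at [20:24] → 'fvvu'.
`split` removes every match and returns the 5 fragments in between.

[', 8', 'y52', '52', '52', '']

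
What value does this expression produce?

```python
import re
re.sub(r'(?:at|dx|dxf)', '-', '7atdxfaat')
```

'7--fa-'

`|` is ordered: at each position the engine commits to the first alternative that works.
Each match is replaced by '-'.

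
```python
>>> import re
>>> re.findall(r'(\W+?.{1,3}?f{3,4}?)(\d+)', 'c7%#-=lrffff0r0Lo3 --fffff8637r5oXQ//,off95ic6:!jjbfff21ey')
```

2 groups means each result is a tuple of 2 captured strings — 3 here.

[('%#-=lrffff', '0'), (' --fffff', '8637'), (':!jjbfff', '21')]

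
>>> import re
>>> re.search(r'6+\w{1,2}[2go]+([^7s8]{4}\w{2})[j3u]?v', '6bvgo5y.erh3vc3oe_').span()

Pattern: one or more of a literal '6', then 1 to 2 of a word character; then one or more of one of [2go]; then exactly 4 of any character except [7s8], then exactly 2 of a word character (captured); then optionally one of [j3u], then a literal 'v'.
The match spans [0:13] → '6bvgo5y.erh3v'.

(0, 13)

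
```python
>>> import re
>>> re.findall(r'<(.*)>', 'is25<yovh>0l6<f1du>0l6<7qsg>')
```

`findall` collects group 1 from the one match (1 total).

['yovh>0l6<f1du>0l6<7qsg']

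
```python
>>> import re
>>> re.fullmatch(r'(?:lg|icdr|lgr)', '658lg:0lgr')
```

`re.fullmatch` requires the pattern to consume the entire string.
Here the pattern can't cover the whole string, so the call returns None.

None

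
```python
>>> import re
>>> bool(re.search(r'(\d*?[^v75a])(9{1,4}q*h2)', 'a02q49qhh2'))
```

Here nothing in the string fits, so the call returns None, and `bool(None)` is False.

False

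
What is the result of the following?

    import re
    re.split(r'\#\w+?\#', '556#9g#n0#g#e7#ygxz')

['556', 'n0', 'e7#ygxz']

Matches to split on: at [3:7] → '#9g#'; at [9:12] → '#g#'.
The string is cut at each match, leaving 3 pieces.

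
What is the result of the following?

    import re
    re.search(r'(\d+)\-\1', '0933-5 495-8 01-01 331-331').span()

The backreference `\1` re-matches whatever the first group consumed, character for character.
`search` walks the string left to right and returns the first match it finds.
The match spans [13:18] → '01-01'.
Captured: group 1 = '01'.

(13, 18)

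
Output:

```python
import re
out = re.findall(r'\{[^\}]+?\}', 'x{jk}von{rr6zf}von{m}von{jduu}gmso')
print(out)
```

['{jk}', '{rr6zf}', '{m}', '{jduu}']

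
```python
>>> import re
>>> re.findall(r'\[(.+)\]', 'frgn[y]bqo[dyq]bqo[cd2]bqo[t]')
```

Matches: at [4:29] match '[y]bqo[dyq]bqo[cd2]bqo[t]', group 1 = 'y]bqo[dyq]bqo[cd2]bqo[t'.
`findall` collects group 1 from the one match (1 total).

['y]bqo[dyq]bqo[cd2]bqo[t']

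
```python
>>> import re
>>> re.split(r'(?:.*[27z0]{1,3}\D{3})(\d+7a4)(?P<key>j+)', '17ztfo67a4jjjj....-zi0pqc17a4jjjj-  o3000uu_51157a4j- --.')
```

The group in the pattern means `split` returns the separators' captures alongside the pieces.

['', '51157a4', 'j', '- --.']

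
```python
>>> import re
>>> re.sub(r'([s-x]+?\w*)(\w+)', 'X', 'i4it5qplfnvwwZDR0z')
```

Pattern: one or more of a character in [s-x] (lazy), then zero or more of a word character (captured); then one or more of a word character (captured).
Matches: at [3:18] → 't5qplfnvwwZDR0z'.
Every occurrence is swapped for 'X'.

'i4iX'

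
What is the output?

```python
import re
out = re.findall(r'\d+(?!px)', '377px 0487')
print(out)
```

`(?!…)`/`(?<!…)` only lets a position through if the neighbouring text does NOT match; no characters are consumed.
Scanning left to right: at [0:2] → '37'; at [6:10] → '0487'.
With no groups in the pattern, `findall` gives back each whole match — 2 here.

['37', '0487']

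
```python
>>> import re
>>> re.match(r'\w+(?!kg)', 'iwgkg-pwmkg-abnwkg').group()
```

'iwgkg'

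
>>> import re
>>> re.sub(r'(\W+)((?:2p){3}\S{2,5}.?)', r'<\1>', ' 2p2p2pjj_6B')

Pattern: one or more of a non-word character (captured); then the literal '2p' repeated 3 times, then 2 to 5 of a non-whitespace character, then optionally any character (captured).
Matches: at [0:12] → ' 2p2p2pjj_6B'.
Each match is replaced using the text its own group 1 captured.

'< >'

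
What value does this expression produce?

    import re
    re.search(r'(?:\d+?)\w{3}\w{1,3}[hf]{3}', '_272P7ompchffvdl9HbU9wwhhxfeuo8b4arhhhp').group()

The match spans [1:13] → '272P7ompchff'.

'272P7ompchff'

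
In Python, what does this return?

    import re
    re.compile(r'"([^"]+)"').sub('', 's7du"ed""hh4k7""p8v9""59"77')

Each match is replaced by ''.

's7du77'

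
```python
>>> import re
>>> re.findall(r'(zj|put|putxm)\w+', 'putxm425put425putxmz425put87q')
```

['put']

Branches in `(...|...)` are attempted left-to-right; the first branch that allows the whole pattern to succeed is taken.
Scanning left to right: at [0:29] match 'putxm425put425putxmz425put87q', group 1 = 'put'.
With a single group, `findall` returns only what that group captured — 1 item.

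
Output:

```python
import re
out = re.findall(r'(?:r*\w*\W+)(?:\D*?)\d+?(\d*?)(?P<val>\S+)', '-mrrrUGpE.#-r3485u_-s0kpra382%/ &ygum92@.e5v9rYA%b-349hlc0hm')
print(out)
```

This matches zero or more of a literal 'r', then zero or more of a word character, then one or more of a non-word character (non-capturing group); then zero or more of a non-digit (lazy) (non-capturing group); then one or more of a digit (lazy); then zero or more of a digit (lazy) (captured); then one or more of a non-whitespace character (captured as 'val').
The `?` after the quantifier makes it lazy — it takes as little as possible before letting the rest of the pattern try.
Matches: at [0:31] match '-mrrrUGpE.#-r3485u_-s0kpra382%/', groups = ('', '485u_-s0kpra382%/'); at [31:60] match ' &ygum92@.e5v9rYA%b-349hlc0hm', groups = ('', '2@.e5v9rYA%b-349hlc0hm').
Multiple groups make `findall` return tuples — one 2-tuple for each match.

[('', '485u_-s0kpra382%/'), ('', '2@.e5v9rYA%b-349hlc0hm')]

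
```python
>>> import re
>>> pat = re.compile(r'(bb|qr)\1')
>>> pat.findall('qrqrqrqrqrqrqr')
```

After group 1 captures some text, `\1` only succeeds where that same text appears again.
Scanning left to right: at [0:4] match 'qrqr', group 1 = 'qr'; at [4:8] match 'qrqr', group 1 = 'qr'; at [8:12] match 'qrqr', group 1 = 'qr'.
With a single group, `findall` returns only what that group captured — 3 items.

['qr', 'qr', 'qr']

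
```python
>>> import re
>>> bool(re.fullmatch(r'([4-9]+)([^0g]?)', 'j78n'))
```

`re.fullmatch` requires the pattern to consume the entire string.
Here the pattern can't cover the whole string, so the call returns None, and `bool(None)` is False.

False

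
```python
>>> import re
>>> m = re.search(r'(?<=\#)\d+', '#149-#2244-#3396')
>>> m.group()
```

'149'

Lookahead/lookbehind check context without consuming it, so the matched span excludes the asserted characters.
The match spans [1:4] → '149'.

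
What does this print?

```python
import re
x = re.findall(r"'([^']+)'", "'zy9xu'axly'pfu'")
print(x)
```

['zy9xu', 'pfu']

Walking the string: at [0:7] match "'zy9xu'", group 1 = 'zy9xu'; at [11:16] match "'pfu'", group 1 = 'pfu'.
`findall` collects group 1 from each match (2 total).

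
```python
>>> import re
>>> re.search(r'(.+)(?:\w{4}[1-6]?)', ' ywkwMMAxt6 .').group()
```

The pattern matches one or more of any character (captured); then exactly 4 of a word character, then optionally a character in [1-6] (non-capturing group).
Unlike `match`, `search` isn't anchored — it looks for the pattern anywhere in the string.
The match spans [0:11] → ' ywkwMMAxt6'.
Captured: group 1 = ' ywkwMM'.

' ywkwMMAxt6'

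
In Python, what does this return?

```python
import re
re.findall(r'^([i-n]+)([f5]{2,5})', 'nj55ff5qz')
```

[('nj', '55ff5')]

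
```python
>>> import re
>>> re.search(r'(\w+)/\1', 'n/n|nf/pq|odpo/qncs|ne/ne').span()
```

(0, 3)

After group 1 captures some text, `\1` only succeeds where that same text appears again.
The match spans [0:3] → 'n/n'.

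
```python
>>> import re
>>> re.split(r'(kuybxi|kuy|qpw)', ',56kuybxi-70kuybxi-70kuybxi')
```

The regex engine tests alternatives in the order written; an earlier branch that matches wins even if a later one would match more.
Matches to split on: at [3:9] → 'kuybxi'; at [12:18] → 'kuybxi'; at [21:27] → 'kuybxi'.
With a capturing group present, the delimiter's captured portion is kept in the result list.

[',56', 'kuybxi', '-70', 'kuybxi', '-70', 'kuybxi', '']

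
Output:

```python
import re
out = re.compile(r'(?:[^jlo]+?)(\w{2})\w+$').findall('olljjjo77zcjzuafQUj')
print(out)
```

['7z']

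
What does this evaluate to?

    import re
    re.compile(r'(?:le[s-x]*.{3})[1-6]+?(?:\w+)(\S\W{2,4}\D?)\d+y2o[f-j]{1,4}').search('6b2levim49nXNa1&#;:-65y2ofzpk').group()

'levim49nXNa1&#;:-65y2of'

This matches the literal 'le', then zero or more of a character in [s-x], then exactly 3 of any character (non-capturing group); then one or more of a character in [1-6] (lazy); then one or more of a word character (non-capturing group); then a non-whitespace character, then 2 to 4 of a non-word character, then optionally a non-digit (captured); then one or more of a digit, then the literal 'y2o', then 1 to 4 of a character in [f-j].
`search` walks the string left to right and returns the first match it finds.
The match spans [3:26] → 'levim49nXNa1&#;:-65y2of'.
Captured: group 1 = '&#;:-'.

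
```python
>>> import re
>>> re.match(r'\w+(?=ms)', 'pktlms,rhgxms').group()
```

'pktl'

The lookaround is zero-width — it requires the adjacent text to match without consuming it, so the asserted text isn't part of the match.
`re.match` won't scan ahead — the pattern has to work from the very first character.
The match spans [0:4] → 'pktl'.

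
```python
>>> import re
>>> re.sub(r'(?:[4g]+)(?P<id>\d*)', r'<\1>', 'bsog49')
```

The pattern matches one or more of one of [4g] (non-capturing group); then zero or more of a digit (captured as 'id').
`\1` in the replacement pulls in group 1's text for each match.

'bso<9>'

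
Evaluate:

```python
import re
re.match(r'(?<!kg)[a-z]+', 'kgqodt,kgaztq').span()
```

`re.match` only tries the pattern at the start of the string.
The match spans [0:6] → 'kgqodt'.

(0, 6)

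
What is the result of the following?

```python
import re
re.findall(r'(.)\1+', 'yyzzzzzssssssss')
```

['y', 'z', 's']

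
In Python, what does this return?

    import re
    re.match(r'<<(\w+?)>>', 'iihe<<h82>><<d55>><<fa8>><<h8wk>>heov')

None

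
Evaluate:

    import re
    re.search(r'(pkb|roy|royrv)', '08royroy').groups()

('roy',)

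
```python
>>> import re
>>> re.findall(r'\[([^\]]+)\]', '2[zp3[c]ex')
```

['zp3[c']

One capturing group, so `findall` returns just the captured substring from the one match — 1 in all.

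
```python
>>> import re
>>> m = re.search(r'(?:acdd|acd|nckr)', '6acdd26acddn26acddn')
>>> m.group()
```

'acdd'

The regex engine tests alternatives in the order written; an earlier branch that matches wins even if a later one would match more.
The match spans [1:5] → 'acdd'.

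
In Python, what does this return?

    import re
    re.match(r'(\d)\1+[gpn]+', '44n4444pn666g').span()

(0, 3)

A backreference is literal: `\1` must see the identical characters the first group matched.
`re.match` won't scan ahead — the pattern has to work from the very first character.
The match spans [0:3] → '44n'.
Captured: group 1 = '4'.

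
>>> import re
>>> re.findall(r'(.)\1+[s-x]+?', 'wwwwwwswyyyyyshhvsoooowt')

['w', 'y', 'h', 'o']

After group 1 captures some text, `\1` only succeeds where that same text appears again.
Scanning left to right: at [0:7] match 'wwwwwws', group 1 = 'w'; at [8:14] match 'yyyyys', group 1 = 'y'; at [14:17] match 'hhv', group 1 = 'h'; at [18:23] match 'oooow', group 1 = 'o'.
Because there's exactly one group, `findall` drops the full match and keeps group 1 from each hit.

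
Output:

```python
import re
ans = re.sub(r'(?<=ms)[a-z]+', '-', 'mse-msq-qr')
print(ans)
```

ms--ms--qr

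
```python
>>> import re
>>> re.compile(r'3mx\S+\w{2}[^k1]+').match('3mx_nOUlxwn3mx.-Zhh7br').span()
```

Pattern: the literal '3mx', then one or more of a non-whitespace character, then exactly 2 of a word character; then one or more of any character except [k1].
`match` is anchored at position 0; if the pattern doesn't fit there, it returns None.
The match spans [0:22] → '3mx_nOUlxwn3mx.-Zhh7br'.

(0, 22)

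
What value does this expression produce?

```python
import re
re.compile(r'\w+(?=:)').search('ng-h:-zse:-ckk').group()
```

'h'

The `(?=…)`/`(?<=…)` assertion just peeks at neighbouring text; it doesn't advance the match position.
`re.search` tries every starting position until one works.
The match spans [3:4] → 'h'.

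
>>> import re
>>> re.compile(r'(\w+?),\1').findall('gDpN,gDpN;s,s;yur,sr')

['gDpN', 's']

After group 1 captures some text, `\1` only succeeds where that same text appears again.
Walking the string: at [0:9] match 'gDpN,gDpN', group 1 = 'gDpN'; at [10:13] match 's,s', group 1 = 's'.
`findall` collects group 1 from each match (2 total).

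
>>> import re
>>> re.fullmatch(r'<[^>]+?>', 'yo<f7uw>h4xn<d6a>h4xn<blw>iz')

`fullmatch` succeeds only if the pattern covers the string from start to end.
Here the string isn't matched end-to-end, so the call returns None.

None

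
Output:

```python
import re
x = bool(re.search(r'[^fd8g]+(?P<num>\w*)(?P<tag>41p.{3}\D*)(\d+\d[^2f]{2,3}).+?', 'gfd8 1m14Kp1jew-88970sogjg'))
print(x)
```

The pattern matches one or more of any character except [fd8g]; then zero or more of a word character (captured as 'num'); then the literal '41p', then exactly 3 of any character, then zero or more of a non-digit (captured as 'tag'); then one or more of a digit, then a digit, then 2 to 3 of any character except [2f] (captured); then one or more of any character (lazy).
Unlike `match`, `search` isn't anchored — it looks for the pattern anywhere in the string.
Here nothing in the string fits, so the call returns None, and `bool(None)` is False.

False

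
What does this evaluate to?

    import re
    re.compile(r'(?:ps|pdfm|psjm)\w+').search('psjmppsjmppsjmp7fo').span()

(0, 18)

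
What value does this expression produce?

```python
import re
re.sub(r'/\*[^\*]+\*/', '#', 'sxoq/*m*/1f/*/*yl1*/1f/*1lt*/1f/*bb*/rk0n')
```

'sxoq#1f/*#1f#1f#rk0n'

`sub` substitutes '#' at each match site.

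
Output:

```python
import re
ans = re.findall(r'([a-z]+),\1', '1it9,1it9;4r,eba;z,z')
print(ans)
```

['z']

The backreference `\1` re-matches whatever the first group consumed, character for character.
One capturing group, so `findall` returns just the captured substring from the one match — 1 in all.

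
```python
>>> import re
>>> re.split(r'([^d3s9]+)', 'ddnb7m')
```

['dd', 'nb7m', '']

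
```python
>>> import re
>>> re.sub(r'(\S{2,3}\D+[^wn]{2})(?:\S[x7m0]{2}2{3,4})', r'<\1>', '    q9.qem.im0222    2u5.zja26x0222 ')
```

The replacement refers to a captured group, so each match is rewritten using its own captured text.

'    <q9.qem.>    <2u5.zja2> '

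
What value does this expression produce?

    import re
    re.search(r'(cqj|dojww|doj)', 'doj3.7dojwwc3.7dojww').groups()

('doj',)

The match spans [0:3] → 'doj'.
Captured: group 1 = 'doj'.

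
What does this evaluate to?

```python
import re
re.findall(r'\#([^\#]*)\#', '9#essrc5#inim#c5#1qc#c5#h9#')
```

['essrc5', 'c5', 'c5']

Scanning left to right: at [1:9] match '#essrc5#', group 1 = 'essrc5'; at [13:17] match '#c5#', group 1 = 'c5'; at [20:24] match '#c5#', group 1 = 'c5'.
With a single group, `findall` returns only what that group captured — 3 items.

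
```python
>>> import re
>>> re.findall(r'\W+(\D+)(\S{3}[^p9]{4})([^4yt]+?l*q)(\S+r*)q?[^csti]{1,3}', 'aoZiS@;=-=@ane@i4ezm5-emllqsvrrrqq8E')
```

This matches one or more of a non-word character; then one or more of a non-digit (captured); then exactly 3 of a non-whitespace character, then exactly 4 of any character except [p9] (captured); then one or more of any character except [4yt] (lazy), then zero or more of a literal 'l', then the literal 'q' (captured); then one or more of a non-whitespace character, then zero or more of the literal 'r' (captured); then optionally a literal 'q', then 1 to 3 of any character except [csti].
4 groups means the one result is a tuple of 4 captured strings — 1 here.

[('ane@i', '4ezm5-e', 'mllq', 'svrrrqq8')]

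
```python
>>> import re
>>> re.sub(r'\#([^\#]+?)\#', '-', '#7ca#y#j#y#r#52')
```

Matches: at [0:5] → '#7ca#'; at [6:9] → '#j#'; at [10:13] → '#r#'.
Each match is replaced by '-'.

'-y-y-52'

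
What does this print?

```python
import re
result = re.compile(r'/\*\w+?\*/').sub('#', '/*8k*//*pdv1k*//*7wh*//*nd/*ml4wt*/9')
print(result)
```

Matches: at [0:6] → '/*8k*/'; at [6:15] → '/*pdv1k*/'; at [15:22] → '/*7wh*/'; at [26:35] → '/*ml4wt*/'.
Each match is replaced by '#'.

###/*nd#9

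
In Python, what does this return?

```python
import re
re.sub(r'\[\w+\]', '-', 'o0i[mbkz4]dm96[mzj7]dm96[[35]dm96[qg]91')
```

'o0i-dm96-dm96[-dm96-91'

Matches: at [3:10] → '[mbkz4]'; at [14:20] → '[mzj7]'; at [25:29] → '[35]'; at [33:37] → '[qg]'.
Each match is replaced by '-'.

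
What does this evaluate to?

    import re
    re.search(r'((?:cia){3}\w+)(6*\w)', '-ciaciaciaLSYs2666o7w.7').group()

'ciaciaciaLSYs2666o7w'

This matches the literal 'cia' repeated 3 times, then one or more of a word character (captured); then zero or more of the literal '6', then a word character (captured).
`search` walks the string left to right and returns the first match it finds.
The match spans [1:21] → 'ciaciaciaLSYs2666o7w'.
Captured: group 1 = 'ciaciaciaLSYs2666o7', group 2 = 'w'.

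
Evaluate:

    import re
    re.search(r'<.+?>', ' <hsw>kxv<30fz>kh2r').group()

The match spans [1:6] → '<hsw>'.

'<hsw>'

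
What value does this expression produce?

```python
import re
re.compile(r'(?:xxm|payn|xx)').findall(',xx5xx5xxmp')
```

['xx', 'xx', 'xxm']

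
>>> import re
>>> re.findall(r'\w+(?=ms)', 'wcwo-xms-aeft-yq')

['x']

The positive lookaround only admits positions where the adjacent text matches; those characters stay outside the span.
Scanning left to right: at [5:6] → 'x'.
Since nothing is captured, `findall` lists the 1 matched substring directly.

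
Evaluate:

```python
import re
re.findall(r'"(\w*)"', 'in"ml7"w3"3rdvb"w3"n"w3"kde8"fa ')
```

Matches: at [2:7] match '"ml7"', group 1 = 'ml7'; at [9:16] match '"3rdvb"', group 1 = '3rdvb'; at [18:21] match '"n"', group 1 = 'n'; at [23:29] match '"kde8"', group 1 = 'kde8'.
Because there's exactly one group, `findall` drops the full match and keeps group 1 from each hit.

['ml7', '3rdvb', 'n', 'kde8']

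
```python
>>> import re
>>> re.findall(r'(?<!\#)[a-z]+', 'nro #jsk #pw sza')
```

The negative lookahead/lookbehind blocks any match where the forbidden context is present.
`findall` yields the raw match text (4 of them) because the pattern has no groups.

['nro', 'sk', 'w', 'sza']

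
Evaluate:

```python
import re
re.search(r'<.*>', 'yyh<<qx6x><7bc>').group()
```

'<<qx6x><7bc>'

The match spans [3:15] → '<<qx6x><7bc>'.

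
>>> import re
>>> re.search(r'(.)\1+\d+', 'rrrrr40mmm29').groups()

`\1` has to match the exact text group 1 already captured.
`re.search` tries every starting position until one works.
The match spans [0:7] → 'rrrrr40'.
Captured: group 1 = 'r'.

('r',)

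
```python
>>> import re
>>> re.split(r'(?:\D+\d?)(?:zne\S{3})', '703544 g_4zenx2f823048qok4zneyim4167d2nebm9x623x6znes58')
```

Pattern: one or more of a non-digit, then optionally a digit (non-capturing group); then the literal 'zne', then exactly 3 of a non-whitespace character (non-capturing group).
Matches to split on: at [22:32] → 'qok4zneyim'; at [47:55] → 'x6znes58'.
Splitting on the pattern gives 3 pieces.

['703544 g_4zenx2f823048', '4167d2nebm9x623', '']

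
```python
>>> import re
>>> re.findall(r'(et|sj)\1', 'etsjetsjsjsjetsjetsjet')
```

`\1` is not a pattern — it's the concrete string captured by group 1, re-applied verbatim.
Walking the string: at [6:10] match 'sjsj', group 1 = 'sj'.
With a single group, `findall` returns only what that group captured — 1 item.

['sj']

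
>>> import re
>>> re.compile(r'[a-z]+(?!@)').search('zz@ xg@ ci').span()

(0, 1)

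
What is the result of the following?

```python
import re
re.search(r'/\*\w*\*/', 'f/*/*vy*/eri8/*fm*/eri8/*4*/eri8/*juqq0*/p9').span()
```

The match spans [3:9] → '/*vy*/'.

(3, 9)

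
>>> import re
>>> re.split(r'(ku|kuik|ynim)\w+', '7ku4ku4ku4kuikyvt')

['7', 'ku', '']

Matches to split on: at [1:17] → 'ku4ku4ku4kuikyvt'.
The group in the pattern means `split` returns the separators' captures alongside the pieces.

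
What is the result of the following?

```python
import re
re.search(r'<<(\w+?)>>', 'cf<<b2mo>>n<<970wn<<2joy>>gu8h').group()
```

'<<b2mo>>'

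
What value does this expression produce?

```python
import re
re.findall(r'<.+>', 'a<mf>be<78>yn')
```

Since nothing is captured, `findall` lists the 1 matched substring directly.

['<mf>be<78>']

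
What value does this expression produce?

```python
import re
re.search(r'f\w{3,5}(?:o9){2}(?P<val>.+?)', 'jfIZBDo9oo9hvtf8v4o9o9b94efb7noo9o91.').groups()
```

('b',)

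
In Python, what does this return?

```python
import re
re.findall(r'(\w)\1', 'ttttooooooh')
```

['t', 't', 'o', 'o', 'o']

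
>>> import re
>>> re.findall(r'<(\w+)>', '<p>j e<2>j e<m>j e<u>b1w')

Walking the string: at [0:3] match '<p>', group 1 = 'p'; at [6:9] match '<2>', group 1 = '2'; at [12:15] match '<m>', group 1 = 'm'; at [18:21] match '<u>', group 1 = 'u'.
One capturing group, so `findall` returns just the captured substring from each match — 4 in all.

['p', '2', 'm', 'u']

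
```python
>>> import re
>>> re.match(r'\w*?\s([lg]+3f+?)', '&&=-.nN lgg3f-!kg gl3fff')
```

With `match`, the pattern is implicitly anchored at the beginning.
Here position 0 doesn't satisfy it, so the call returns None.

None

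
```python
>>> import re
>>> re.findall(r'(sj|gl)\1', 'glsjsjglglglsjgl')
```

['sj', 'gl']

`\1` is not a pattern — it's the concrete string captured by group 1, re-applied verbatim.
Because there's exactly one group, `findall` drops the full match and keeps group 1 from each hit.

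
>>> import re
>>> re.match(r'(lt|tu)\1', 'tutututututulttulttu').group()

'tutu'

`\1` is not a pattern — it's the concrete string captured by group 1, re-applied verbatim.
With `match`, the pattern is implicitly anchored at the beginning.
The match spans [0:4] → 'tutu'.
Captured: group 1 = 'tu'.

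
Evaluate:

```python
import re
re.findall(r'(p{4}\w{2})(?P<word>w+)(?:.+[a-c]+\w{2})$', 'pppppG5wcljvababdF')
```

[('ppppG5', 'w')]

The pattern matches exactly 4 of a literal 'p', then exactly 2 of a word character (captured); then one or more of a literal 'w' (captured as 'word'); then one or more of any character, then one or more of a character in [a-c], then exactly 2 of a word character (non-capturing group); then anchored at the end.
Walking the string: at [1:18] match 'ppppG5wcljvababdF', groups = ('ppppG5', 'w').
Multiple groups make `findall` return tuples — one 2-tuple for the one match.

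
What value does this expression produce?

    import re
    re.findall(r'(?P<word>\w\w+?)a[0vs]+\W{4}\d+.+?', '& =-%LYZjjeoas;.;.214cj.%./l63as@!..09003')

Pattern: a word character, then one or more of a word character (lazy) (captured as 'word'); then the literal 'a', then one or more of one of [0vs]; then exactly 4 of a non-word character, then one or more of a digit, then one or more of any character (lazy).
Matches: at [5:22] match 'LYZjjeoas;.;.214c', group 1 = 'LYZjjeo'; at [27:41] match 'l63as@!..09003', group 1 = 'l63'.
Because there's exactly one group, `findall` drops the full match and keeps group 1 from each hit.

['LYZjjeo', 'l63']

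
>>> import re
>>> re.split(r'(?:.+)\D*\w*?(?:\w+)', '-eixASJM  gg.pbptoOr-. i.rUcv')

['', '']

Each match becomes a cut point; 2 segments remain.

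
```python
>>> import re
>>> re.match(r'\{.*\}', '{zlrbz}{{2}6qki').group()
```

`match` is anchored at position 0; if the pattern doesn't fit there, it returns None.
The match spans [0:11] → '{zlrbz}{{2}'.

'{zlrbz}{{2}'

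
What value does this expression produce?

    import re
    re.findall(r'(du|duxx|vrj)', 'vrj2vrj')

Because there's exactly one group, `findall` drops the full match and keeps group 1 from each hit.

['vrj', 'vrj']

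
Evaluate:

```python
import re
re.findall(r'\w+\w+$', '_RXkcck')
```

['_RXkcck']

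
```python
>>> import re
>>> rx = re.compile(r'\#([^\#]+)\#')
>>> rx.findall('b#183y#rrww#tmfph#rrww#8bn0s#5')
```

`findall` collects group 1 from each match (3 total).

['183y', 'tmfph', '8bn0s']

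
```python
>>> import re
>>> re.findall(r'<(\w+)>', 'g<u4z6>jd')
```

['u4z6']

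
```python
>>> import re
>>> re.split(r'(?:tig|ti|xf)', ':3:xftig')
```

[':3:', '', '']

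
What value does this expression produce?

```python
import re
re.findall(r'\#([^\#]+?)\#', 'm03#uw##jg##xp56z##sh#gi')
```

Because there's exactly one group, `findall` drops the full match and keeps group 1 from each hit.

['uw', 'jg', 'xp56z', 'sh']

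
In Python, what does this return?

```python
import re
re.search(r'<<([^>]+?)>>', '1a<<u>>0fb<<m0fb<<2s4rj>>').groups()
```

('u',)

The match spans [2:7] → '<<u>>'.
Captured: group 1 = 'u'.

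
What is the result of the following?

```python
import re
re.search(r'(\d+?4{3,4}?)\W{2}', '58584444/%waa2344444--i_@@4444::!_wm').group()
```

'58584444/%'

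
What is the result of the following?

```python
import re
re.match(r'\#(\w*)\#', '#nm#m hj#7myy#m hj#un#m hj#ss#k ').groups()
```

('nm',)

The match spans [0:4] → '#nm#'.
Captured: group 1 = 'nm'.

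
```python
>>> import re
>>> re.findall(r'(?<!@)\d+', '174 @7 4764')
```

['174', '4764']

The negative lookahead/lookbehind blocks any match where the forbidden context is present.
Matches: at [0:3] → '174'; at [7:11] → '4764'.
`findall` yields the raw match text (2 of them) because the pattern has no groups.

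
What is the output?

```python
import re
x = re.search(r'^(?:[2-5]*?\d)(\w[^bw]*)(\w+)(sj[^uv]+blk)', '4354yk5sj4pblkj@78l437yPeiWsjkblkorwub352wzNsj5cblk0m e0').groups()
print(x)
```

('354yk', '5', 'sj4pblkj@78l437yPeiWsjkblk')

The match spans [0:33] → '4354yk5sj4pblkj@78l437yPeiWsjkblk'.
Captured: group 1 = '354yk', group 2 = '5', group 3 = 'sj4pblkj@78l437yPeiWsjkblk'.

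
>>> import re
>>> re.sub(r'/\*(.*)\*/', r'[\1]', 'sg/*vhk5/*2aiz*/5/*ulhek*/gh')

'sg[vhk5/*2aiz*/5/*ulhek]gh'

`\1` in the replacement pulls in group 1's text for each match.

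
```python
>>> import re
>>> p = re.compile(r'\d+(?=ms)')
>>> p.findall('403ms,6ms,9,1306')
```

['403', '6']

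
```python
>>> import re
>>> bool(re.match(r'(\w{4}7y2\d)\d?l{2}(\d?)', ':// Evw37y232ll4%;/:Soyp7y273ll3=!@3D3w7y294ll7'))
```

`re.match` won't scan ahead — the pattern has to work from the very first character.
Here position 0 doesn't satisfy it, so the call returns None, and `bool(None)` is False.

False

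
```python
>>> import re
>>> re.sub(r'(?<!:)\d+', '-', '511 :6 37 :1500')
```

Because the assertion is negative and zero-width, positions next to the forbidden text are skipped.
Matches: at [0:3] → '511'; at [7:9] → '37'; at [12:15] → '500'.
`sub` substitutes '-' at each match site.

'- :6 - :1-'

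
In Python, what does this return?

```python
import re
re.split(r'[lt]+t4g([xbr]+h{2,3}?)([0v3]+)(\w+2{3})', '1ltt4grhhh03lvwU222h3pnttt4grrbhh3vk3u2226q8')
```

['1', 'rhhh', '03', 'lvwU222h3pnttt4grrbhh3vk3u222', '6q8']

The pattern matches one or more of one of [lt], then the literal 't4g'; then one or more of one of [xbr], then 2 to 3 of the literal 'h' (lazy) (captured); then one or more of one of [0v3] (captured); then one or more of a word character, then exactly 3 of a literal '2' (captured).
`re.split` interleaves the captured-group text with the surrounding fragments.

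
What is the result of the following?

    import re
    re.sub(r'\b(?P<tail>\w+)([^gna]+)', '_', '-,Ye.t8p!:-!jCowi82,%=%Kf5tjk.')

Pattern: a word boundary (`\b`, zero-width); then one or more of a word character (captured as 'tail'); then one or more of any character except [gna] (captured).
Matches: at [2:30] → 'Ye.t8p!:-!jCowi82,%=%Kf5tjk.'.
Each match is replaced by '_'.

'-,_'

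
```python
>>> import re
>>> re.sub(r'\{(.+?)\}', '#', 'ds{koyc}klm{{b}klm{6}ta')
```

'ds#klm#klm#ta'

Every occurrence is swapped for '#'.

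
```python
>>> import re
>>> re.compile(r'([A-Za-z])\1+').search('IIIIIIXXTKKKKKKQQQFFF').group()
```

`\1` is not a pattern — it's the concrete string captured by group 1, re-applied verbatim.
The match spans [0:6] → 'IIIIII'.

'IIIIII'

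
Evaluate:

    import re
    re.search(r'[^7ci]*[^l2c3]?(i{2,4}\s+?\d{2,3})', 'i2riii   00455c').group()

'2riii   004'

Pattern: zero or more of any character except [7ci], then optionally any character except [l2c3]; then 2 to 4 of the literal 'i', then one or more of whitespace (lazy), then 2 to 3 of a digit (captured).
`search` walks the string left to right and returns the first match it finds.
The match spans [1:12] → '2riii   004'.
Captured: group 1 = 'ii   004'.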